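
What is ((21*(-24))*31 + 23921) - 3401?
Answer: 4896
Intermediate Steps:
((21*(-24))*31 + 23921) - 3401 = (-504*31 + 23921) - 3401 = (-15624 + 23921) - 3401 = 8297 - 3401 = 4896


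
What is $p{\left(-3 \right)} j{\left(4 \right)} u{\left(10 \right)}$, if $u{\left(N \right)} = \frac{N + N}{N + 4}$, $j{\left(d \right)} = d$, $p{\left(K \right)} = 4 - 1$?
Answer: $\frac{120}{7} \approx 17.143$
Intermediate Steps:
$p{\left(K \right)} = 3$ ($p{\left(K \right)} = 4 - 1 = 3$)
$u{\left(N \right)} = \frac{2 N}{4 + N}$
$p{\left(-3 \right)} j{\left(4 \right)} u{\left(10 \right)} = 3 \cdot 4 \cdot 2 \cdot 10 \frac{1}{4 + 10} = 12 \cdot 2 \cdot 10 \cdot \frac{1}{14} = 12 \cdot \frac{10}{7} = \frac{120}{7}$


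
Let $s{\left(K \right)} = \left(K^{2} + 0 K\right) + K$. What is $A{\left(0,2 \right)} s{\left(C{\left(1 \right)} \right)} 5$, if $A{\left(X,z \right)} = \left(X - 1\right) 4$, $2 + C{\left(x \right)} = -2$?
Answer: $-240$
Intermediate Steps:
$C{\left(x \right)} = -4$ ($C{\left(x \right)} = -2 - 2 = -4$)
$A{\left(X,z \right)} = -4 + 4 X$ ($A{\left(X,z \right)} = \left(-1 + X\right) 4 = -4 + 4 X$)
$s{\left(K \right)} = K + K^{2}$ ($s{\left(K \right)} = \left(K^{2} + 0\right) + K = K^{2} + K = K + K^{2}$)
$A{\left(0,2 \right)} s{\left(C{\left(1 \right)} \right)} 5 = \left(-4 + 4 \cdot 0\right) - 4 \left(1 - 4\right) 5 = \left(-4 + 0\right) \left(-4\right) \left(-3\right) 5 = - 4 \cdot 12 \cdot 5 = \left(-4\right) 60 = -240$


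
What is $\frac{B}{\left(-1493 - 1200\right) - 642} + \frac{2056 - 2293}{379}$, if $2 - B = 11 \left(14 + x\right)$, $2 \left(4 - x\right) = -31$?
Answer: $- \frac{1302983}{2527930} \approx -0.51543$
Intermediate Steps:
$x = \frac{39}{2}$ ($x = 4 - - \frac{31}{2} = 4 + \frac{31}{2} = \frac{39}{2} \approx 19.5$)
$B = - \frac{733}{2}$ ($B = 2 - 11 \left(14 + \frac{39}{2}\right) = 2 - 11 \cdot \frac{67}{2} = 2 - \frac{737}{2} = - \frac{733}{2} \approx -366.5$)
$\frac{B}{\left(-1493 - 1200\right) - 642} + \frac{2056 - 2293}{379} = - \frac{733}{2 \left(\left(-1493 - 1200\right) - 642\right)} + \frac{2056 - 2293}{379} = - \frac{733}{2 \left(-2693 - 642\right)} + \left(2056 - 2293\right) \frac{1}{379} = - \frac{733}{2 \left(-3335\right)} - \frac{237}{379} = \left(- \frac{733}{2}\right) \left(- \frac{1}{3335}\right) - \frac{237}{379} = \frac{733}{6670} - \frac{237}{379} = - \frac{1302983}{2527930}$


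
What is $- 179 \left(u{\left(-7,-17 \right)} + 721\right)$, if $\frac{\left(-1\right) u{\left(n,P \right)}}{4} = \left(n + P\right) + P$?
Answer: $-158415$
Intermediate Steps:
$u{\left(n,P \right)} = - 8 P - 4 n$ ($u{\left(n,P \right)} = - 4 \left(\left(n + P\right) + P\right) = - 4 \left(\left(P + n\right) + P\right) = - 4 \left(n + 2 P\right) = - 8 P - 4 n$)
$- 179 \left(u{\left(-7,-17 \right)} + 721\right) = - 179 \left(\left(\left(-8\right) \left(-17\right) - -28\right) + 721\right) = - 179 \left(\left(136 + 28\right) + 721\right) = - 179 \left(164 + 721\right) = \left(-179\right) 885 = -158415$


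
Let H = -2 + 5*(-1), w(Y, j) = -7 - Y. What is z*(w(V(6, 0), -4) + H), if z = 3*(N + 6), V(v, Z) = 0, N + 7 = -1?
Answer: 84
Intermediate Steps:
N = -8 (N = -7 - 1 = -8)
z = -6 (z = 3*(-8 + 6) = 3*(-2) = -6)
H = -7 (H = -2 - 5 = -7)
z*(w(V(6, 0), -4) + H) = -6*((-7 - 1*0) - 7) = -6*((-7 + 0) - 7) = -6*(-7 - 7) = -6*(-14) = 84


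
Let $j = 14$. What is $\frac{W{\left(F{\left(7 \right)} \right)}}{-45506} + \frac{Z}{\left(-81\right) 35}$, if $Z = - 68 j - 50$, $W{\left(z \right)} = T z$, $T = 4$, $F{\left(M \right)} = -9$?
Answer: $\frac{7616512}{21501585} \approx 0.35423$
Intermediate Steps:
$W{\left(z \right)} = 4 z$
$Z = -1002$ ($Z = \left(-68\right) 14 - 50 = -952 - 50 = -1002$)
$\frac{W{\left(F{\left(7 \right)} \right)}}{-45506} + \frac{Z}{\left(-81\right) 35} = \frac{4 \left(-9\right)}{-45506} - \frac{1002}{\left(-81\right) 35} = \left(-36\right) \left(- \frac{1}{45506}\right) - \frac{1002}{-2835} = \frac{18}{22753} - - \frac{334}{945} = \frac{18}{22753} + \frac{334}{945} = \frac{7616512}{21501585}$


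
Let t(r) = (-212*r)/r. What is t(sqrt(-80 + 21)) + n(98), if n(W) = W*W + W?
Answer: 9490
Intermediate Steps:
n(W) = W + W**2 (n(W) = W**2 + W = W + W**2)
t(r) = -212
t(sqrt(-80 + 21)) + n(98) = -212 + 98*(1 + 98) = -212 + 98*99 = -212 + 9702 = 9490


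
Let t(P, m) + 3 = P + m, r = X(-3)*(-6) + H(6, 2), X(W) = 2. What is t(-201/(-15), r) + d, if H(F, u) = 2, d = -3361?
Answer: -16803/5 ≈ -3360.6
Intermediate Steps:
r = -10 (r = 2*(-6) + 2 = -12 + 2 = -10)
t(P, m) = -3 + P + m (t(P, m) = -3 + (P + m) = -3 + P + m)
t(-201/(-15), r) + d = (-3 - 201/(-15) - 10) - 3361 = (-3 - 201*(-1/15) - 10) - 3361 = (-3 + 67/5 - 10) - 3361 = 2/5 - 3361 = -16803/5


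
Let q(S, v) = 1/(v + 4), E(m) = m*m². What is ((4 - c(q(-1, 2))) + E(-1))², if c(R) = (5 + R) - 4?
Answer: 121/36 ≈ 3.3611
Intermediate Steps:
E(m) = m³
q(S, v) = 1/(4 + v)
c(R) = 1 + R
((4 - c(q(-1, 2))) + E(-1))² = ((4 - (1 + 1/(4 + 2))) + (-1)³)² = ((4 - (1 + 1/6)) - 1)² = ((4 - (1 + ⅙)) - 1)² = ((4 - 1*7/6) - 1)² = ((4 - 7/6) - 1)² = (17/6 - 1)² = (11/6)² = 121/36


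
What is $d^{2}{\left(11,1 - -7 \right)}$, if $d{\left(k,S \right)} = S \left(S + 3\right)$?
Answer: $7744$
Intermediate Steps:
$d{\left(k,S \right)} = S \left(3 + S\right)$
$d^{2}{\left(11,1 - -7 \right)} = \left(\left(1 - -7\right) \left(3 + \left(1 - -7\right)\right)\right)^{2} = \left(\left(1 + 7\right) \left(3 + \left(1 + 7\right)\right)\right)^{2} = \left(8 \left(3 + 8\right)\right)^{2} = \left(8 \cdot 11\right)^{2} = 88^{2} = 7744$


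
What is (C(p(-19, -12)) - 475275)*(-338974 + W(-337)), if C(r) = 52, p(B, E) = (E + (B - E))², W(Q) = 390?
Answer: 160902904232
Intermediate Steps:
p(B, E) = B²
(C(p(-19, -12)) - 475275)*(-338974 + W(-337)) = (52 - 475275)*(-338974 + 390) = -475223*(-338584) = 160902904232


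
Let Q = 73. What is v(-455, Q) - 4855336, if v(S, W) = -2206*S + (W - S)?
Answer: -3851078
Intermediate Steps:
v(S, W) = W - 2207*S
v(-455, Q) - 4855336 = (73 - 2207*(-455)) - 4855336 = (73 + 1004185) - 4855336 = 1004258 - 4855336 = -3851078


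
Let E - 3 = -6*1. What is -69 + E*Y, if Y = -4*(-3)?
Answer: -105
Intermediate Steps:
E = -3 (E = 3 - 6*1 = 3 - 6 = -3)
Y = 12
-69 + E*Y = -69 - 3*12 = -69 - 36 = -105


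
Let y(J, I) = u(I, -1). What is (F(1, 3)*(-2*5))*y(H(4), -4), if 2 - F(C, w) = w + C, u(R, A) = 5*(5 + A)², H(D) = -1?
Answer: 1600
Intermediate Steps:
F(C, w) = 2 - C - w (F(C, w) = 2 - (w + C) = 2 - (C + w) = 2 + (-C - w) = 2 - C - w)
y(J, I) = 80 (y(J, I) = 5*(5 - 1)² = 5*4² = 5*16 = 80)
(F(1, 3)*(-2*5))*y(H(4), -4) = ((2 - 1*1 - 1*3)*(-2*5))*80 = ((2 - 1 - 3)*(-10))*80 = -2*(-10)*80 = 20*80 = 1600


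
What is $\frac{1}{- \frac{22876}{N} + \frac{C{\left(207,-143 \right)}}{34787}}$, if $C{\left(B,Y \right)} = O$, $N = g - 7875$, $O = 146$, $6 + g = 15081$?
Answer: $- \frac{62616600}{198684053} \approx -0.31516$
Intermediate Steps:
$g = 15075$ ($g = -6 + 15081 = 15075$)
$N = 7200$ ($N = 15075 - 7875 = 7200$)
$C{\left(B,Y \right)} = 146$
$\frac{1}{- \frac{22876}{N} + \frac{C{\left(207,-143 \right)}}{34787}} = \frac{1}{- \frac{22876}{7200} + \frac{146}{34787}} = \frac{1}{\left(-22876\right) \frac{1}{7200} + 146 \cdot \frac{1}{34787}} = \frac{1}{- \frac{5719}{1800} + \frac{146}{34787}} = \frac{1}{- \frac{198684053}{62616600}} = - \frac{62616600}{198684053}$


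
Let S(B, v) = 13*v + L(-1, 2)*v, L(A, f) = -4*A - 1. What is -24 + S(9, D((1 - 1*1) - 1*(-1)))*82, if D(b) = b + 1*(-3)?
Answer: -2648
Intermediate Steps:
L(A, f) = -1 - 4*A
D(b) = -3 + b (D(b) = b - 3 = -3 + b)
S(B, v) = 16*v (S(B, v) = 13*v + (-1 - 4*(-1))*v = 13*v + (-1 + 4)*v = 13*v + 3*v = 16*v)
-24 + S(9, D((1 - 1*1) - 1*(-1)))*82 = -24 + (16*(-3 + ((1 - 1*1) - 1*(-1))))*82 = -24 + (16*(-3 + ((1 - 1) + 1)))*82 = -24 + (16*(-3 + (0 + 1)))*82 = -24 + (16*(-3 + 1))*82 = -24 + (16*(-2))*82 = -24 - 32*82 = -24 - 2624 = -2648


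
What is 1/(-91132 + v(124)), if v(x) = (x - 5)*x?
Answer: -1/76376 ≈ -1.3093e-5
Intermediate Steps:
v(x) = x*(-5 + x) (v(x) = (-5 + x)*x = x*(-5 + x))
1/(-91132 + v(124)) = 1/(-91132 + 124*(-5 + 124)) = 1/(-91132 + 124*119) = 1/(-91132 + 14756) = 1/(-76376) = -1/76376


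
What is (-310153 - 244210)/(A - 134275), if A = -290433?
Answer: 554363/424708 ≈ 1.3053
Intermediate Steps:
(-310153 - 244210)/(A - 134275) = (-310153 - 244210)/(-290433 - 134275) = -554363/(-424708) = -554363*(-1/424708) = 554363/424708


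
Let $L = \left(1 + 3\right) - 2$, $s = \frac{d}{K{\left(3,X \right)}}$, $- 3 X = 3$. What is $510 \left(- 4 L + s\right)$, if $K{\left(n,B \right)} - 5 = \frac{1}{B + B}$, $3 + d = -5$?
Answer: $- \frac{14960}{3} \approx -4986.7$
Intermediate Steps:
$X = -1$ ($X = \left(- \frac{1}{3}\right) 3 = -1$)
$d = -8$ ($d = -3 - 5 = -8$)
$K{\left(n,B \right)} = 5 + \frac{1}{2 B}$ ($K{\left(n,B \right)} = 5 + \frac{1}{B + B} = 5 + \frac{1}{2 B}$)
$s = - \frac{16}{9}$ ($s = - \frac{8}{5 + \frac{1}{2 \left(-1\right)}} = - \frac{8}{5 + \frac{1}{2} \left(-1\right)} = - \frac{8}{5 - \frac{1}{2}} = - \frac{8}{\frac{9}{2}} = \left(-8\right) \frac{2}{9} = - \frac{16}{9} \approx -1.7778$)
$L = 2$ ($L = 4 - 2 = 2$)
$510 \left(- 4 L + s\right) = 510 \left(\left(-4\right) 2 - \frac{16}{9}\right) = 510 \left(-8 - \frac{16}{9}\right) = 510 \left(- \frac{88}{9}\right) = - \frac{14960}{3}$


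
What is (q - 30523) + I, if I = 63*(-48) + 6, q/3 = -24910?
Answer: -108271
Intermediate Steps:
q = -74730 (q = 3*(-24910) = -74730)
I = -3018 (I = -3024 + 6 = -3018)
(q - 30523) + I = (-74730 - 30523) - 3018 = -105253 - 3018 = -108271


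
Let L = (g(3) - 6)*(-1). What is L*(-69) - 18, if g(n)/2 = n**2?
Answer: 810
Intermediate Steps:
g(n) = 2*n**2
L = -12 (L = (2*3**2 - 6)*(-1) = (2*9 - 6)*(-1) = (18 - 6)*(-1) = 12*(-1) = -12)
L*(-69) - 18 = -12*(-69) - 18 = 828 - 18 = 810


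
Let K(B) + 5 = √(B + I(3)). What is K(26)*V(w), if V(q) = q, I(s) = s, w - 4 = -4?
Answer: 0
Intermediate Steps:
w = 0 (w = 4 - 4 = 0)
K(B) = -5 + √(3 + B) (K(B) = -5 + √(B + 3) = -5 + √(3 + B))
K(26)*V(w) = (-5 + √(3 + 26))*0 = (-5 + √29)*0 = 0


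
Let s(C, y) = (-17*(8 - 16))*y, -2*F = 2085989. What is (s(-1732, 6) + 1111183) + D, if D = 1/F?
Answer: 2319617682009/2085989 ≈ 1.1120e+6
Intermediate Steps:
F = -2085989/2 (F = -½*2085989 = -2085989/2 ≈ -1.0430e+6)
s(C, y) = 136*y (s(C, y) = (-17*(-8))*y = 136*y)
D = -2/2085989 (D = 1/(-2085989/2) = -2/2085989 ≈ -9.5878e-7)
(s(-1732, 6) + 1111183) + D = (136*6 + 1111183) - 2/2085989 = (816 + 1111183) - 2/2085989 = 1111999 - 2/2085989 = 2319617682009/2085989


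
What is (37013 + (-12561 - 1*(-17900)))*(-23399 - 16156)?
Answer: -1675233360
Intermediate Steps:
(37013 + (-12561 - 1*(-17900)))*(-23399 - 16156) = (37013 + (-12561 + 17900))*(-39555) = (37013 + 5339)*(-39555) = 42352*(-39555) = -1675233360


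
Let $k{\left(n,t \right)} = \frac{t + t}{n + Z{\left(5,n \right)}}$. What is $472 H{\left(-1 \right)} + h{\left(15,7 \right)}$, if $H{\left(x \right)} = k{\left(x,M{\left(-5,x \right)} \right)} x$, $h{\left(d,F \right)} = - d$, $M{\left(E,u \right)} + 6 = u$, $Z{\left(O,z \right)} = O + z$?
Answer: $\frac{6563}{3} \approx 2187.7$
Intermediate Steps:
$M{\left(E,u \right)} = -6 + u$
$k{\left(n,t \right)} = \frac{2 t}{5 + 2 n}$ ($k{\left(n,t \right)} = \frac{t + t}{n + \left(5 + n\right)} = \frac{2 t}{5 + 2 n}$)
$H{\left(x \right)} = \frac{2 x \left(-6 + x\right)}{5 + 2 x}$ ($H{\left(x \right)} = \frac{2 \left(-6 + x\right)}{5 + 2 x} x = \frac{2 x \left(-6 + x\right)}{5 + 2 x}$)
$472 H{\left(-1 \right)} + h{\left(15,7 \right)} = 472 \cdot 2 \left(-1\right) \frac{1}{5 + 2 \left(-1\right)} \left(-6 - 1\right) - 15 = 472 \cdot 2 \left(-1\right) \frac{1}{5 - 2} \left(-7\right) - 15 = 472 \cdot 2 \left(-1\right) \frac{1}{3} \left(-7\right) - 15 = 472 \cdot \frac{14}{3} - 15 = \frac{6608}{3} - 15 = \frac{6563}{3}$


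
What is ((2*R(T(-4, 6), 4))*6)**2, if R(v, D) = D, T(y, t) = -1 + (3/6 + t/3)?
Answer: 2304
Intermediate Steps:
T(y, t) = -1/2 + t/3 (T(y, t) = -1 + (3*(1/6) + t*(1/3)) = -1 + (1/2 + t/3) = -1/2 + t/3)
((2*R(T(-4, 6), 4))*6)**2 = ((2*4)*6)**2 = (8*6)**2 = 48**2 = 2304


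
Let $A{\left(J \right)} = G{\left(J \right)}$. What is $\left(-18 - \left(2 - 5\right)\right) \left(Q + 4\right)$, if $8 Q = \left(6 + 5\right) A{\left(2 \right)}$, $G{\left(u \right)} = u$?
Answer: $- \frac{405}{4} \approx -101.25$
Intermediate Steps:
$A{\left(J \right)} = J$
$Q = \frac{11}{4}$ ($Q = \frac{\left(6 + 5\right) 2}{8} = \frac{11 \cdot 2}{8} = \frac{1}{8} \cdot 22 = \frac{11}{4} \approx 2.75$)
$\left(-18 - \left(2 - 5\right)\right) \left(Q + 4\right) = \left(-18 - \left(2 - 5\right)\right) \left(\frac{11}{4} + 4\right) = \left(-18 - \left(2 - 5\right)\right) \frac{27}{4} = \left(-18 - -3\right) \frac{27}{4} = \left(-18 + 3\right) \frac{27}{4} = \left(-15\right) \frac{27}{4} = - \frac{405}{4}$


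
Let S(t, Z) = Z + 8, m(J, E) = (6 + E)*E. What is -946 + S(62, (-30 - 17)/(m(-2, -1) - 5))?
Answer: -9333/10 ≈ -933.30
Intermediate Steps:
m(J, E) = E*(6 + E)
S(t, Z) = 8 + Z
-946 + S(62, (-30 - 17)/(m(-2, -1) - 5)) = -946 + (8 + (-30 - 17)/(-(6 - 1) - 5)) = -946 + (8 - 47/(-1*5 - 5)) = -946 + (8 - 47/(-5 - 5)) = -946 + (8 - 47/(-10)) = -946 + (8 - 47*(-⅒)) = -946 + (8 + 47/10) = -946 + 127/10 = -9333/10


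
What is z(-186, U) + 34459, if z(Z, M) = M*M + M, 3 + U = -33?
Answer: 35719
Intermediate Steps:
U = -36 (U = -3 - 33 = -36)
z(Z, M) = M + M² (z(Z, M) = M² + M = M + M²)
z(-186, U) + 34459 = -36*(1 - 36) + 34459 = -36*(-35) + 34459 = 1260 + 34459 = 35719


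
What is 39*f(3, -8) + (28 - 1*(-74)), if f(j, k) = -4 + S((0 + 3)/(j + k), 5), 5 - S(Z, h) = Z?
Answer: 822/5 ≈ 164.40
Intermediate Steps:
S(Z, h) = 5 - Z
f(j, k) = 1 - 3/(j + k) (f(j, k) = -4 + (5 - (0 + 3)/(j + k)) = -4 + (5 - 3/(j + k)) = 1 - 3/(j + k))
39*f(3, -8) + (28 - 1*(-74)) = 39*((-3 + 3 - 8)/(3 - 8)) + (28 - 1*(-74)) = 39*(-8/(-5)) + (28 + 74) = 39*(-⅕*(-8)) + 102 = 39*(8/5) + 102 = 312/5 + 102 = 822/5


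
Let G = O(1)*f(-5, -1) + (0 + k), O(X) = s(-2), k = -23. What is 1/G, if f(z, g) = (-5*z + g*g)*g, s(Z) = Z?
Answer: 1/29 ≈ 0.034483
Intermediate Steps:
O(X) = -2
f(z, g) = g*(g² - 5*z) (f(z, g) = (-5*z + g²)*g = (g² - 5*z)*g = g*(g² - 5*z))
G = 29 (G = -(-2)*((-1)² - 5*(-5)) + (0 - 23) = -(-2)*(1 + 25) - 23 = -(-2)*26 - 23 = -2*(-26) - 23 = 52 - 23 = 29)
1/G = 1/29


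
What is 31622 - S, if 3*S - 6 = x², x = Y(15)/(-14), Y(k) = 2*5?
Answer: 4648115/147 ≈ 31620.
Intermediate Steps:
Y(k) = 10
x = -5/7 (x = 10/(-14) = 10*(-1/14) = -5/7 ≈ -0.71429)
S = 319/147 (S = 2 + (-5/7)²/3 = 2 + (⅓)*(25/49) = 2 + 25/147 = 319/147 ≈ 2.1701)
31622 - S = 31622 - 1*319/147 = 31622 - 319/147 = 4648115/147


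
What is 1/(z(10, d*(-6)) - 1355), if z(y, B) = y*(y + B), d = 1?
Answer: -1/1315 ≈ -0.00076046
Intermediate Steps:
z(y, B) = y*(B + y)
1/(z(10, d*(-6)) - 1355) = 1/(10*(1*(-6) + 10) - 1355) = 1/(10*(-6 + 10) - 1355) = 1/(10*4 - 1355) = 1/(40 - 1355) = 1/(-1315) = -1/1315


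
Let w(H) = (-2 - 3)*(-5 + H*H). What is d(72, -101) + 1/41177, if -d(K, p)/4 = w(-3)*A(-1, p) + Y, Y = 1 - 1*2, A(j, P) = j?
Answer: -3129451/41177 ≈ -76.000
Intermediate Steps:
w(H) = 25 - 5*H² (w(H) = -5*(-5 + H²) = 25 - 5*H²)
Y = -1 (Y = 1 - 2 = -1)
d(K, p) = -76 (d(K, p) = -4*((25 - 5*(-3)²)*(-1) - 1) = -4*((25 - 5*9)*(-1) - 1) = -4*((25 - 45)*(-1) - 1) = -4*(-20*(-1) - 1) = -4*(20 - 1) = -4*19 = -76)
d(72, -101) + 1/41177 = -76 + 1/41177 = -3129451/41177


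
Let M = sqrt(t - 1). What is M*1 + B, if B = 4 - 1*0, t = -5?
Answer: 4 + I*sqrt(6) ≈ 4.0 + 2.4495*I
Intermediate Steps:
B = 4 (B = 4 + 0 = 4)
M = I*sqrt(6) (M = sqrt(-5 - 1) = sqrt(-6) = I*sqrt(6) ≈ 2.4495*I)
M*1 + B = (I*sqrt(6))*1 + 4 = I*sqrt(6) + 4 = 4 + I*sqrt(6)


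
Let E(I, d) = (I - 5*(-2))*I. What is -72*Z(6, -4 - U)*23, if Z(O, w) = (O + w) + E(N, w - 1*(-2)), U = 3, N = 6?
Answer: -157320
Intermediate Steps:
E(I, d) = I*(10 + I) (E(I, d) = (I + 10)*I = (10 + I)*I = I*(10 + I))
Z(O, w) = 96 + O + w (Z(O, w) = (O + w) + 6*(10 + 6) = (O + w) + 6*16 = (O + w) + 96 = 96 + O + w)
-72*Z(6, -4 - U)*23 = -72*(96 + 6 + (-4 - 1*3))*23 = -72*(96 + 6 + (-4 - 3))*23 = -72*(96 + 6 - 7)*23 = -72*95*23 = -6840*23 = -157320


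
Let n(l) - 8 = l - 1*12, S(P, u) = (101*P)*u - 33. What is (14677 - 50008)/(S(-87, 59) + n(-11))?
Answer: 11777/172827 ≈ 0.068143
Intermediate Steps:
S(P, u) = -33 + 101*P*u (S(P, u) = 101*P*u - 33 = -33 + 101*P*u)
n(l) = -4 + l (n(l) = 8 + (l - 1*12) = 8 + (l - 12) = 8 + (-12 + l) = -4 + l)
(14677 - 50008)/(S(-87, 59) + n(-11)) = (14677 - 50008)/((-33 + 101*(-87)*59) + (-4 - 11)) = -35331/((-33 - 518433) - 15) = -35331/(-518466 - 15) = -35331/(-518481) = -35331*(-1/518481) = 11777/172827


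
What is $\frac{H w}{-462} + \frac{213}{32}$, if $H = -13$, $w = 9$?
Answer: $\frac{17025}{2464} \approx 6.9095$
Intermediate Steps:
$\frac{H w}{-462} + \frac{213}{32} = \frac{\left(-13\right) 9}{-462} + \frac{213}{32} = \left(-117\right) \left(- \frac{1}{462}\right) + 213 \cdot \frac{1}{32} = \frac{39}{154} + \frac{213}{32} = \frac{17025}{2464}$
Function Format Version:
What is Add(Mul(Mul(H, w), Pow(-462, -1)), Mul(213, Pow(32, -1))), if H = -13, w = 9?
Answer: Rational(17025, 2464) ≈ 6.9095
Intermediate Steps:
Add(Mul(Mul(H, w), Pow(-462, -1)), Mul(213, Pow(32, -1))) = Add(Mul(Mul(-13, 9), Pow(-462, -1)), Mul(213, Pow(32, -1))) = Add(Mul(-117, Rational(-1, 462)), Mul(213, Rational(1, 32))) = Add(Rational(39, 154), Rational(213, 32)) = Rational(17025, 2464)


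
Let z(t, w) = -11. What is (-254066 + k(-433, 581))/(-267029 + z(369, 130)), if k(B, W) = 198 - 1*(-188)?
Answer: 3171/3338 ≈ 0.94997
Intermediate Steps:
k(B, W) = 386 (k(B, W) = 198 + 188 = 386)
(-254066 + k(-433, 581))/(-267029 + z(369, 130)) = (-254066 + 386)/(-267029 - 11) = -253680/(-267040) = -253680*(-1/267040) = 3171/3338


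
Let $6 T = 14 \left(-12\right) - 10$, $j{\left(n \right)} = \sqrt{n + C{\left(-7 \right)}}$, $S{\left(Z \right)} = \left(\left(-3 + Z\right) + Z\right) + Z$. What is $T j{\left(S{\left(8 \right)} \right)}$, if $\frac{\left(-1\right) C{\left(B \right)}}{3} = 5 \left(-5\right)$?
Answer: $- \frac{356 \sqrt{6}}{3} \approx -290.67$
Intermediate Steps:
$C{\left(B \right)} = 75$ ($C{\left(B \right)} = - 3 \cdot 5 \left(-5\right) = \left(-3\right) \left(-25\right) = 75$)
$S{\left(Z \right)} = -3 + 3 Z$ ($S{\left(Z \right)} = \left(-3 + 2 Z\right) + Z = -3 + 3 Z$)
$j{\left(n \right)} = \sqrt{75 + n}$ ($j{\left(n \right)} = \sqrt{n + 75} = \sqrt{75 + n}$)
$T = - \frac{89}{3}$ ($T = \frac{14 \left(-12\right) - 10}{6} = \frac{-168 - 10}{6} = \frac{1}{6} \left(-178\right) = - \frac{89}{3} \approx -29.667$)
$T j{\left(S{\left(8 \right)} \right)} = - \frac{89 \sqrt{75 + \left(-3 + 3 \cdot 8\right)}}{3} = - \frac{89 \sqrt{75 + \left(-3 + 24\right)}}{3} = - \frac{89 \sqrt{75 + 21}}{3} = - \frac{89 \sqrt{96}}{3} = - \frac{89 \cdot 4 \sqrt{6}}{3} = - \frac{356 \sqrt{6}}{3}$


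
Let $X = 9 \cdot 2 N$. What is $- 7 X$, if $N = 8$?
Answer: $-1008$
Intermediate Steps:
$X = 144$ ($X = 9 \cdot 2 \cdot 8 = 18 \cdot 8 = 144$)
$- 7 X = \left(-7\right) 144 = -1008$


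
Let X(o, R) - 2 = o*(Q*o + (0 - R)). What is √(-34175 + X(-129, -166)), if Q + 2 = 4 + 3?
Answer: √27618 ≈ 166.19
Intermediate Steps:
Q = 5 (Q = -2 + (4 + 3) = -2 + 7 = 5)
X(o, R) = 2 + o*(-R + 5*o) (X(o, R) = 2 + o*(5*o + (0 - R)) = 2 + o*(5*o - R) = 2 + o*(-R + 5*o))
√(-34175 + X(-129, -166)) = √(-34175 + (2 + 5*(-129)² - 1*(-166)*(-129))) = √(-34175 + (2 + 5*16641 - 21414)) = √(-34175 + (2 + 83205 - 21414)) = √(-34175 + 61793) = √27618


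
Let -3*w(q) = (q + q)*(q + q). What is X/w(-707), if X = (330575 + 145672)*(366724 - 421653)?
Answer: 1601618661/40804 ≈ 39252.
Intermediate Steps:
X = -26159771463 (X = 476247*(-54929) = -26159771463)
w(q) = -4*q**2/3 (w(q) = -(q + q)*(q + q)/3 = -2*q*2*q/3 = -4*q**2/3)
X/w(-707) = -26159771463/((-4/3*(-707)**2)) = -26159771463/((-4/3*499849)) = -26159771463/(-1999396/3) = -26159771463*(-3/1999396) = 1601618661/40804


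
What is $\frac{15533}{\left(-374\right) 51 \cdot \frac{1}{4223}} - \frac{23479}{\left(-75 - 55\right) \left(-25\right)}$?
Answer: $- \frac{53408595049}{15497625} \approx -3446.2$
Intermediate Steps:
$\frac{15533}{\left(-374\right) 51 \cdot \frac{1}{4223}} - \frac{23479}{\left(-75 - 55\right) \left(-25\right)} = \frac{15533}{\left(-19074\right) \frac{1}{4223}} - \frac{23479}{\left(-75 - 55\right) \left(-25\right)} = \frac{15533}{- \frac{19074}{4223}} - \frac{23479}{\left(-75 - 55\right) \left(-25\right)} = 15533 \left(- \frac{4223}{19074}\right) - \frac{23479}{\left(-130\right) \left(-25\right)} = - \frac{65595859}{19074} - \frac{23479}{3250} = - \frac{53408595049}{15497625}$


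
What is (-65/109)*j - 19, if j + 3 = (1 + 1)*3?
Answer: -2266/109 ≈ -20.789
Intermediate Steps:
j = 3 (j = -3 + (1 + 1)*3 = -3 + 2*3 = -3 + 6 = 3)
(-65/109)*j - 19 = -65/109*3 - 19 = -195/109 - 19 = -2266/109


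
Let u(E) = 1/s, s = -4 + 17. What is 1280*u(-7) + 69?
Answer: 2177/13 ≈ 167.46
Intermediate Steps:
s = 13
u(E) = 1/13
1280*u(-7) + 69 = 1280*(1/13) + 69 = 1280/13 + 69 = 2177/13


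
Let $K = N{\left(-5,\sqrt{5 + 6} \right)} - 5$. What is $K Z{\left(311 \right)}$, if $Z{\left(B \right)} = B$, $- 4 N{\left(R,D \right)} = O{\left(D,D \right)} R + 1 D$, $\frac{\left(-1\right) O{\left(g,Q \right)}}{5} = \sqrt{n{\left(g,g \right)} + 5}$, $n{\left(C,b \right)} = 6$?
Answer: $-1555 - \frac{4043 \sqrt{11}}{2} \approx -8259.6$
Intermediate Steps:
$O{\left(g,Q \right)} = - 5 \sqrt{11}$ ($O{\left(g,Q \right)} = - 5 \sqrt{6 + 5} = - 5 \sqrt{11}$)
$N{\left(R,D \right)} = - \frac{D}{4} + \frac{5 R \sqrt{11}}{4}$ ($N{\left(R,D \right)} = - \frac{- 5 \sqrt{11} R + 1 D}{4} = - \frac{- 5 R \sqrt{11} + D}{4} = - \frac{D - 5 R \sqrt{11}}{4} = - \frac{D}{4} + \frac{5 R \sqrt{11}}{4}$)
$K = -5 - \frac{13 \sqrt{11}}{2}$ ($K = \left(- \frac{\sqrt{5 + 6}}{4} + \frac{5}{4} \left(-5\right) \sqrt{11}\right) - 5 = \left(- \frac{\sqrt{11}}{4} - \frac{25 \sqrt{11}}{4}\right) - 5 = - \frac{13 \sqrt{11}}{2} - 5 = -5 - \frac{13 \sqrt{11}}{2} \approx -26.558$)
$K Z{\left(311 \right)} = \left(-5 - \frac{13 \sqrt{11}}{2}\right) 311 = -1555 - \frac{4043 \sqrt{11}}{2}$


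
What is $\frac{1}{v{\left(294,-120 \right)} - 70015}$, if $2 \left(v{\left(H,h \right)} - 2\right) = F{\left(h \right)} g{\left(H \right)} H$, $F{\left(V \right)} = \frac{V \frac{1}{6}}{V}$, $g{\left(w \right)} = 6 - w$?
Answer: $- \frac{1}{77069} \approx -1.2975 \cdot 10^{-5}$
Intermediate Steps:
$F{\left(V \right)} = \frac{1}{6}$ ($F{\left(V \right)} = \frac{V \frac{1}{6}}{V} = \frac{\frac{1}{6} V}{V} = \frac{1}{6}$)
$v{\left(H,h \right)} = 2 + \frac{H \left(6 - H\right)}{12}$ ($v{\left(H,h \right)} = 2 + \frac{\frac{1}{6} \left(6 - H\right) H}{2} = 2 + \frac{\frac{1}{6} H \left(6 - H\right)}{2} = 2 + \frac{H \left(6 - H\right)}{12}$)
$\frac{1}{v{\left(294,-120 \right)} - 70015} = \frac{1}{\left(2 - \frac{49 \left(-6 + 294\right)}{2}\right) - 70015} = \frac{1}{\left(2 - \frac{49}{2} \cdot 288\right) - 70015} = \frac{1}{\left(2 - 7056\right) - 70015} = \frac{1}{-7054 - 70015} = \frac{1}{-77069} = - \frac{1}{77069}$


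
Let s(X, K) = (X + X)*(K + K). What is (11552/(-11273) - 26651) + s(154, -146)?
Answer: -1314296803/11273 ≈ -1.1659e+5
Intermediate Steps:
s(X, K) = 4*K*X (s(X, K) = (2*X)*(2*K) = 4*K*X)
(11552/(-11273) - 26651) + s(154, -146) = (11552/(-11273) - 26651) + 4*(-146)*154 = (11552*(-1/11273) - 26651) - 89936 = (-11552/11273 - 26651) - 89936 = -300448275/11273 - 89936 = -1314296803/11273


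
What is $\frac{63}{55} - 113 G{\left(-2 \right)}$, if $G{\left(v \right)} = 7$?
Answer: $- \frac{43442}{55} \approx -789.85$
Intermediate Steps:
$\frac{63}{55} - 113 G{\left(-2 \right)} = \frac{63}{55} - 791 = - \frac{43442}{55}$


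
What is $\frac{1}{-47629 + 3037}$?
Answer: $- \frac{1}{44592} \approx -2.2426 \cdot 10^{-5}$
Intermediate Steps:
$\frac{1}{-47629 + 3037} = \frac{1}{-44592} = - \frac{1}{44592}$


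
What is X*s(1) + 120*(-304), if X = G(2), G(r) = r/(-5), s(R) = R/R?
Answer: -182402/5 ≈ -36480.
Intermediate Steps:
s(R) = 1
G(r) = -r/5 (G(r) = r*(-1/5) = -r/5)
X = -2/5 (X = -1/5*2 = -2/5 ≈ -0.40000)
X*s(1) + 120*(-304) = -2/5*1 + 120*(-304) = -2/5 - 36480 = -182402/5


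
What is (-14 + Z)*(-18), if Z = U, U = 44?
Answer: -540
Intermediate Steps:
Z = 44
(-14 + Z)*(-18) = (-14 + 44)*(-18) = 30*(-18) = -540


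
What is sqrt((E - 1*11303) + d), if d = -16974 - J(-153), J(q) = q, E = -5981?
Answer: I*sqrt(34105) ≈ 184.68*I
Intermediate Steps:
d = -16821 (d = -16974 - 1*(-153) = -16974 + 153 = -16821)
sqrt((E - 1*11303) + d) = sqrt((-5981 - 1*11303) - 16821) = sqrt((-5981 - 11303) - 16821) = sqrt(-17284 - 16821) = sqrt(-34105) = I*sqrt(34105)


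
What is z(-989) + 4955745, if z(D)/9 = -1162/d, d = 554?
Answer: 1372736136/277 ≈ 4.9557e+6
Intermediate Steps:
z(D) = -5229/277 (z(D) = 9*(-1162/554) = 9*(-1162*1/554) = 9*(-581/277) = -5229/277)
z(-989) + 4955745 = -5229/277 + 4955745 = 1372736136/277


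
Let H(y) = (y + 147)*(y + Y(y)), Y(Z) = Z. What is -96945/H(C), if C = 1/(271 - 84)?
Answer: -678013941/10996 ≈ -61660.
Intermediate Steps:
C = 1/187 ≈ 0.0053476
H(y) = 2*y*(147 + y) (H(y) = (y + 147)*(y + y) = (147 + y)*(2*y) = 2*y*(147 + y))
-96945/H(C) = -96945*187/(2*(147 + 1/187)) = -96945/(2*(1/187)*(27490/187)) = -96945/54980/34969 = -96945*34969/54980 = -678013941/10996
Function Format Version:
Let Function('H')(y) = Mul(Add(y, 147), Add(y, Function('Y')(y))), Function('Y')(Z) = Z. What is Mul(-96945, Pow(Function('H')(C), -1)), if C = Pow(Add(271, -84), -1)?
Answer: Rational(-678013941, 10996) ≈ -61660.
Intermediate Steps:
C = Rational(1, 187) (C = Pow(187, -1) = Rational(1, 187) ≈ 0.0053476)
Function('H')(y) = Mul(2, y, Add(147, y)) (Function('H')(y) = Mul(Add(y, 147), Add(y, y)) = Mul(Add(147, y), Mul(2, y)) = Mul(2, y, Add(147, y)))
Mul(-96945, Pow(Function('H')(C), -1)) = Mul(-96945, Pow(Mul(2, Rational(1, 187), Add(147, Rational(1, 187))), -1)) = Mul(-96945, Pow(Mul(2, Rational(1, 187), Rational(27490, 187)), -1)) = Mul(-96945, Pow(Rational(54980, 34969), -1)) = Mul(-96945, Rational(34969, 54980)) = Rational(-678013941, 10996)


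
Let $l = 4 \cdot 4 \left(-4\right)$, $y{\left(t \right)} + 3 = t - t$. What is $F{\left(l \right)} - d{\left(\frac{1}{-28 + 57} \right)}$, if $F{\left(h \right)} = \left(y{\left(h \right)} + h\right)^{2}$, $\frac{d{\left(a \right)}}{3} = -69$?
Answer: $4696$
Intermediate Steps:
$d{\left(a \right)} = -207$ ($d{\left(a \right)} = 3 \left(-69\right) = -207$)
$y{\left(t \right)} = -3$ ($y{\left(t \right)} = -3 + \left(t - t\right) = -3 + 0 = -3$)
$l = -64$ ($l = 16 \left(-4\right) = -64$)
$F{\left(h \right)} = \left(-3 + h\right)^{2}$
$F{\left(l \right)} - d{\left(\frac{1}{-28 + 57} \right)} = \left(-3 - 64\right)^{2} - -207 = \left(-67\right)^{2} + 207 = 4489 + 207 = 4696$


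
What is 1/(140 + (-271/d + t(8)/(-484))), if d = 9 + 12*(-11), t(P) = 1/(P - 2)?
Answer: 39688/5643749 ≈ 0.0070322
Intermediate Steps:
t(P) = 1/(-2 + P)
d = -123 (d = 9 - 132 = -123)
1/(140 + (-271/d + t(8)/(-484))) = 1/(140 + (-271/(-123) + 1/((-2 + 8)*(-484)))) = 1/(140 + (-271*(-1/123) - 1/484/6)) = 1/(140 + (271/123 + (⅙)*(-1/484))) = 1/(140 + (271/123 - 1/2904)) = 1/(140 + 87429/39688) = 1/(5643749/39688) = 39688/5643749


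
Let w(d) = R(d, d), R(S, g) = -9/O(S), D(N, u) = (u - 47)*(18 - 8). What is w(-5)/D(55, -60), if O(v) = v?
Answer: -9/5350 ≈ -0.0016822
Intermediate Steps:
D(N, u) = -470 + 10*u (D(N, u) = (-47 + u)*10 = -470 + 10*u)
R(S, g) = -9/S
w(d) = -9/d
w(-5)/D(55, -60) = (-9/(-5))/(-470 + 10*(-60)) = (-9*(-⅕))/(-470 - 600) = (9/5)/(-1070) = (9/5)*(-1/1070) = -9/5350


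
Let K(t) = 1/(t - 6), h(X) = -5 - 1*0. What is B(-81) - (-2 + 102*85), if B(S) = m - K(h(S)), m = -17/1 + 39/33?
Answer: -95521/11 ≈ -8683.7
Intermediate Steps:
h(X) = -5 (h(X) = -5 + 0 = -5)
m = -174/11 (m = -17*1 + 39*(1/33) = -17 + 13/11 = -174/11 ≈ -15.818)
K(t) = 1/(-6 + t)
B(S) = -173/11 (B(S) = -174/11 - 1/(-6 - 5) = -174/11 - 1/(-11) = -174/11 - 1*(-1/11) = -174/11 + 1/11 = -173/11)
B(-81) - (-2 + 102*85) = -173/11 - (-2 + 102*85) = -173/11 - (-2 + 8670) = -173/11 - 1*8668 = -173/11 - 8668 = -95521/11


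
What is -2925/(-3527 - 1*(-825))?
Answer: 2925/2702 ≈ 1.0825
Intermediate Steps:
-2925/(-3527 - 1*(-825)) = -2925/(-3527 + 825) = -2925/(-2702) = -2925*(-1/2702) = 2925/2702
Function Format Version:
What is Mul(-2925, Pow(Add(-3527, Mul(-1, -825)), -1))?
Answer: Rational(2925, 2702) ≈ 1.0825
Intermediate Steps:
Mul(-2925, Pow(Add(-3527, Mul(-1, -825)), -1)) = Mul(-2925, Pow(Add(-3527, 825), -1)) = Mul(-2925, Pow(-2702, -1)) = Mul(-2925, Rational(-1, 2702)) = Rational(2925, 2702)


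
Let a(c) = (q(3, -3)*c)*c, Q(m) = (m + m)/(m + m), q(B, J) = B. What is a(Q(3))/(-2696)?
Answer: -3/2696 ≈ -0.0011128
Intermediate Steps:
Q(m) = 1 (Q(m) = (2*m)/((2*m)) = (2*m)*(1/(2*m)) = 1)
a(c) = 3*c**2 (a(c) = (3*c)*c = 3*c**2)
a(Q(3))/(-2696) = (3*1**2)/(-2696) = -3/2696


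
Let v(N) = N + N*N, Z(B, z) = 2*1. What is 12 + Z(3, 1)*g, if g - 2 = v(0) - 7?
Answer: 2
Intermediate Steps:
Z(B, z) = 2
v(N) = N + N**2
g = -5 (g = 2 + (0*(1 + 0) - 7) = 2 + (0*1 - 7) = 2 + (0 - 7) = 2 - 7 = -5)
12 + Z(3, 1)*g = 12 + 2*(-5) = 12 - 10 = 2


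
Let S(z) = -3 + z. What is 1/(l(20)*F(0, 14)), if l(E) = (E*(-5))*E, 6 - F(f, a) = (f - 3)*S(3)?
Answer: -1/12000 ≈ -8.3333e-5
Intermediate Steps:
F(f, a) = 6 (F(f, a) = 6 - (f - 3)*(-3 + 3) = 6 - (-3 + f)*0 = 6 - 1*0 = 6 + 0 = 6)
l(E) = -5*E**2 (l(E) = (-5*E)*E = -5*E**2)
1/(l(20)*F(0, 14)) = 1/(-5*20**2*6) = 1/(-5*400*6) = 1/(-2000*6) = 1/(-12000) = -1/12000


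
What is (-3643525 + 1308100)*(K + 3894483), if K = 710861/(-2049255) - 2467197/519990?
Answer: -1389510883239051295675/152773062 ≈ -9.0953e+12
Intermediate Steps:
K = -2333572645/458319186 (K = 710861*(-1/2049255) - 2467197*1/519990 = -22931/66105 - 822399/173330 = -2333572645/458319186 ≈ -5.0916)
(-3643525 + 1308100)*(K + 3894483) = (-3643525 + 1308100)*(-2333572645/458319186 + 3894483) = -2335425*1784913944878193/458319186 = -1389510883239051295675/152773062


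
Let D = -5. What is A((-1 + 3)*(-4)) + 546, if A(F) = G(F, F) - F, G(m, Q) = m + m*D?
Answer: 586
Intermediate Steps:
G(m, Q) = -4*m (G(m, Q) = m + m*(-5) = m - 5*m = -4*m)
A(F) = -5*F (A(F) = -4*F - F = -5*F)
A((-1 + 3)*(-4)) + 546 = -5*(-1 + 3)*(-4) + 546 = -10*(-4) + 546 = -5*(-8) + 546 = 40 + 546 = 586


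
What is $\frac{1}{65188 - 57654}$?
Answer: $\frac{1}{7534} \approx 0.00013273$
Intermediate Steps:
$\frac{1}{65188 - 57654} = \frac{1}{7534}$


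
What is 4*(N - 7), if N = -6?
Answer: -52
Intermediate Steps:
4*(N - 7) = 4*(-6 - 7) = 4*(-13) = -52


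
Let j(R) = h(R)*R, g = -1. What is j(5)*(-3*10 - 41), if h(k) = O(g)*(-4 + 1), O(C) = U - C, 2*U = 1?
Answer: 3195/2 ≈ 1597.5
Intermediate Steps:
U = 1/2 (U = (1/2)*1 = 1/2 ≈ 0.50000)
O(C) = 1/2 - C
h(k) = -9/2 (h(k) = (1/2 - 1*(-1))*(-4 + 1) = (1/2 + 1)*(-3) = (3/2)*(-3) = -9/2)
j(R) = -9*R/2
j(5)*(-3*10 - 41) = (-9/2*5)*(-3*10 - 41) = -45*(-30 - 41)/2 = -45/2*(-71) = 3195/2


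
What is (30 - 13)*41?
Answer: 697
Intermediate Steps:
(30 - 13)*41 = 17*41 = 697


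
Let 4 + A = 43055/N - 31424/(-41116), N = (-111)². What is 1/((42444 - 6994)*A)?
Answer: 126647559/1161550623250 ≈ 0.00010903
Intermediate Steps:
N = 12321
A = 32765885/126647559 (A = -4 + (43055/12321 - 31424/(-41116)) = -4 + (43055*(1/12321) - 31424*(-1/41116)) = -4 + (43055/12321 + 7856/10279) = -4 + 539356121/126647559 = 32765885/126647559 ≈ 0.25872)
1/((42444 - 6994)*A) = 1/((42444 - 6994)*(32765885/126647559)) = (126647559/32765885)/35450 = (1/35450)*(126647559/32765885) = 126647559/1161550623250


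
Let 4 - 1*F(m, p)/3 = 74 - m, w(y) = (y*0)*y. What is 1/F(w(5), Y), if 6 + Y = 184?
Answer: -1/210 ≈ -0.0047619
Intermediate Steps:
Y = 178 (Y = -6 + 184 = 178)
w(y) = 0 (w(y) = 0*y = 0)
F(m, p) = -210 + 3*m (F(m, p) = 12 - 3*(74 - m) = 12 + (-222 + 3*m) = -210 + 3*m)
1/F(w(5), Y) = 1/(-210 + 3*0) = 1/(-210 + 0) = 1/(-210) = -1/210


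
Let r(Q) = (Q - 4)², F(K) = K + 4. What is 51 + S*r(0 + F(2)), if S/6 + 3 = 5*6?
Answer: 699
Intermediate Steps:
F(K) = 4 + K
S = 162 (S = -18 + 6*(5*6) = -18 + 6*30 = -18 + 180 = 162)
r(Q) = (-4 + Q)²
51 + S*r(0 + F(2)) = 51 + 162*(-4 + (0 + (4 + 2)))² = 51 + 162*(-4 + (0 + 6))² = 51 + 162*(-4 + 6)² = 51 + 162*2² = 51 + 162*4 = 51 + 648 = 699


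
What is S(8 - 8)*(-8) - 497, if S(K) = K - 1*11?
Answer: -409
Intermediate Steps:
S(K) = -11 + K (S(K) = K - 11 = -11 + K)
S(8 - 8)*(-8) - 497 = (-11 + (8 - 8))*(-8) - 497 = (-11 + 0)*(-8) - 497 = -11*(-8) - 497 = 88 - 497 = -409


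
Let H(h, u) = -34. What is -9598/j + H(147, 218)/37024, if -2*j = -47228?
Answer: -89039807/218571184 ≈ -0.40737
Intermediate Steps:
j = 23614 (j = -1/2*(-47228) = 23614)
-9598/j + H(147, 218)/37024 = -9598/23614 - 34/37024 = -9598*1/23614 - 34*1/37024 = -4799/11807 - 17/18512 = -89039807/218571184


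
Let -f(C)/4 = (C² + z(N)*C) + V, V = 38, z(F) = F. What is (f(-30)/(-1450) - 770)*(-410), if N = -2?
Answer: 45612828/145 ≈ 3.1457e+5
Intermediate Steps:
f(C) = -152 - 4*C² + 8*C (f(C) = -4*((C² - 2*C) + 38) = -4*(38 + C² - 2*C) = -152 - 4*C² + 8*C)
(f(-30)/(-1450) - 770)*(-410) = ((-152 - 4*(-30)² + 8*(-30))/(-1450) - 770)*(-410) = ((-152 - 4*900 - 240)*(-1/1450) - 770)*(-410) = ((-152 - 3600 - 240)*(-1/1450) - 770)*(-410) = (-3992*(-1/1450) - 770)*(-410) = (1996/725 - 770)*(-410) = -556254/725*(-410) = 45612828/145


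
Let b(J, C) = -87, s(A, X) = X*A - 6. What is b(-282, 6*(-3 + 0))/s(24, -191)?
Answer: 29/1530 ≈ 0.018954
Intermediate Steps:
s(A, X) = -6 + A*X (s(A, X) = A*X - 6 = -6 + A*X)
b(-282, 6*(-3 + 0))/s(24, -191) = -87/(-6 + 24*(-191)) = -87/(-6 - 4584) = -87/(-4590) = -87*(-1/4590) = 29/1530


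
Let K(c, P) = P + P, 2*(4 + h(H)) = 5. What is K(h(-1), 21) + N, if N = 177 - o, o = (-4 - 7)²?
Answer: 98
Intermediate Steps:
o = 121 (o = (-11)² = 121)
h(H) = -3/2 (h(H) = -4 + (½)*5 = -4 + 5/2 = -3/2)
K(c, P) = 2*P
N = 56 (N = 177 - 1*121 = 177 - 121 = 56)
K(h(-1), 21) + N = 2*21 + 56 = 42 + 56 = 98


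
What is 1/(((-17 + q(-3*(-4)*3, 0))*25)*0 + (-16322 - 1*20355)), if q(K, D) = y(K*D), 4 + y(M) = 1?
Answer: -1/36677 ≈ -2.7265e-5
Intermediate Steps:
y(M) = -3 (y(M) = -4 + 1 = -3)
q(K, D) = -3
1/(((-17 + q(-3*(-4)*3, 0))*25)*0 + (-16322 - 1*20355)) = 1/(((-17 - 3)*25)*0 + (-16322 - 1*20355)) = 1/(-20*25*0 + (-16322 - 20355)) = 1/(-500*0 - 36677) = 1/(0 - 36677) = 1/(-36677) = -1/36677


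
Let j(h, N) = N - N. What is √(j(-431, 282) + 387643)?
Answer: √387643 ≈ 622.61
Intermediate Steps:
j(h, N) = 0
√(j(-431, 282) + 387643) = √(0 + 387643) = √387643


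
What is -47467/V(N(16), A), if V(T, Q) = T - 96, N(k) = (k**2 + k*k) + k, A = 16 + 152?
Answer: -47467/432 ≈ -109.88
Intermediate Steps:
A = 168
N(k) = k + 2*k**2 (N(k) = (k**2 + k**2) + k = 2*k**2 + k = k + 2*k**2)
V(T, Q) = -96 + T
-47467/V(N(16), A) = -47467/(-96 + 16*(1 + 2*16)) = -47467/(-96 + 16*(1 + 32)) = -47467/(-96 + 16*33) = -47467/(-96 + 528) = -47467/432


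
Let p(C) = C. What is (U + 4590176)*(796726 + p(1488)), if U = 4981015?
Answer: 7639858652874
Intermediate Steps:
(U + 4590176)*(796726 + p(1488)) = (4981015 + 4590176)*(796726 + 1488) = 9571191*798214 = 7639858652874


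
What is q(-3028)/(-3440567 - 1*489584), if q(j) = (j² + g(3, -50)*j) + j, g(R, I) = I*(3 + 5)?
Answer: -10376956/3930151 ≈ -2.6403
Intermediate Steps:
g(R, I) = 8*I (g(R, I) = I*8 = 8*I)
q(j) = j² - 399*j (q(j) = (j² + (8*(-50))*j) + j = (j² - 400*j) + j = j² - 399*j)
q(-3028)/(-3440567 - 1*489584) = (-3028*(-399 - 3028))/(-3440567 - 1*489584) = (-3028*(-3427))/(-3440567 - 489584) = 10376956/(-3930151) = 10376956*(-1/3930151) = -10376956/3930151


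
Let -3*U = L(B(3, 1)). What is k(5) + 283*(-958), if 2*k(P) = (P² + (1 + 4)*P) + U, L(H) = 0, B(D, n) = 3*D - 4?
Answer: -271089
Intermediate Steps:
B(D, n) = -4 + 3*D
U = 0 (U = -⅓*0 = 0)
k(P) = P²/2 + 5*P/2 (k(P) = ((P² + (1 + 4)*P) + 0)/2 = ((P² + 5*P) + 0)/2 = (P² + 5*P)/2 = P²/2 + 5*P/2)
k(5) + 283*(-958) = (½)*5*(5 + 5) + 283*(-958) = (½)*5*10 - 271114 = 25 - 271114 = -271089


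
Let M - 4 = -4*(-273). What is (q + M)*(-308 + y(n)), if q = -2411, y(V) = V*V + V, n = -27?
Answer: -518110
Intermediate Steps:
y(V) = V + V**2 (y(V) = V**2 + V = V + V**2)
M = 1096 (M = 4 - 4*(-273) = 4 + 1092 = 1096)
(q + M)*(-308 + y(n)) = (-2411 + 1096)*(-308 - 27*(1 - 27)) = -1315*(-308 - 27*(-26)) = -1315*(-308 + 702) = -1315*394 = -518110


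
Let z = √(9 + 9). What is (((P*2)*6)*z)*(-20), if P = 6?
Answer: -4320*√2 ≈ -6109.4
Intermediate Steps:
z = 3*√2 (z = √18 = 3*√2 ≈ 4.2426)
(((P*2)*6)*z)*(-20) = (((6*2)*6)*(3*√2))*(-20) = ((12*6)*(3*√2))*(-20) = (72*(3*√2))*(-20) = (216*√2)*(-20) = -4320*√2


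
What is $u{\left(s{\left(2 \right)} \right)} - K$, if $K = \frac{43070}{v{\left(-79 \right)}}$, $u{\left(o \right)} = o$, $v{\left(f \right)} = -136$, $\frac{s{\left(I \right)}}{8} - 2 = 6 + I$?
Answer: $\frac{26975}{68} \approx 396.69$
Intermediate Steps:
$s{\left(I \right)} = 64 + 8 I$ ($s{\left(I \right)} = 16 + 8 \left(6 + I\right) = 16 + \left(48 + 8 I\right) = 64 + 8 I$)
$K = - \frac{21535}{68}$ ($K = \frac{43070}{-136} = 43070 \left(- \frac{1}{136}\right) = - \frac{21535}{68} \approx -316.69$)
$u{\left(s{\left(2 \right)} \right)} - K = \left(64 + 8 \cdot 2\right) - - \frac{21535}{68} = \left(64 + 16\right) + \frac{21535}{68} = 80 + \frac{21535}{68} = \frac{26975}{68}$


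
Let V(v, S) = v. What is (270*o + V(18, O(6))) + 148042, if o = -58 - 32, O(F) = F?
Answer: 123760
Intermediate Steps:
o = -90
(270*o + V(18, O(6))) + 148042 = (270*(-90) + 18) + 148042 = (-24300 + 18) + 148042 = -24282 + 148042 = 123760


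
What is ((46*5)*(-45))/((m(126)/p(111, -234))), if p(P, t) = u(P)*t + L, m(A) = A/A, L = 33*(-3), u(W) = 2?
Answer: 5868450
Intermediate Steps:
L = -99
m(A) = 1
p(P, t) = -99 + 2*t (p(P, t) = 2*t - 99 = -99 + 2*t)
((46*5)*(-45))/((m(126)/p(111, -234))) = ((46*5)*(-45))/((1/(-99 + 2*(-234)))) = (230*(-45))/((1/(-99 - 468))) = -10350/(1/(-567)) = -10350/(1*(-1/567)) = -10350/(-1/567) = -10350*(-567) = 5868450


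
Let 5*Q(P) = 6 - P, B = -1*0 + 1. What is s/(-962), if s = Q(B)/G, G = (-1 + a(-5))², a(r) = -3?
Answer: -1/15392 ≈ -6.4969e-5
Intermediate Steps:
B = 1 (B = 0 + 1 = 1)
Q(P) = 6/5 - P/5 (Q(P) = (6 - P)/5 = 6/5 - P/5)
G = 16 (G = (-1 - 3)² = (-4)² = 16)
s = 1/16 (s = (6/5 - ⅕*1)/16 = (6/5 - ⅕)*(1/16) = 1*(1/16) = 1/16 ≈ 0.062500)
s/(-962) = (1/16)/(-962) = (1/16)*(-1/962) = -1/15392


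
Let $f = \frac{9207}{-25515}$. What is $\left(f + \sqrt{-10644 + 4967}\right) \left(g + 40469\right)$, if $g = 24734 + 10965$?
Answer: $- \frac{25973288}{945} + 76168 i \sqrt{5677} \approx -27485.0 + 5.7389 \cdot 10^{6} i$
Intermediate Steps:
$g = 35699$
$f = - \frac{341}{945}$ ($f = 9207 \left(- \frac{1}{25515}\right) = - \frac{341}{945} \approx -0.36085$)
$\left(f + \sqrt{-10644 + 4967}\right) \left(g + 40469\right) = \left(- \frac{341}{945} + \sqrt{-10644 + 4967}\right) \left(35699 + 40469\right) = \left(- \frac{341}{945} + \sqrt{-5677}\right) 76168 = \left(- \frac{341}{945} + i \sqrt{5677}\right) 76168 = - \frac{25973288}{945} + 76168 i \sqrt{5677}$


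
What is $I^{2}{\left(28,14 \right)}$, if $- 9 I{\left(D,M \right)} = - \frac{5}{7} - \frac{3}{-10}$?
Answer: $\frac{841}{396900} \approx 0.0021189$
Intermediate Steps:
$I{\left(D,M \right)} = \frac{29}{630}$ ($I{\left(D,M \right)} = - \frac{- \frac{5}{7} - \frac{3}{-10}}{9} = - \frac{\left(-5\right) \frac{1}{7} - - \frac{3}{10}}{9} = - \frac{- \frac{5}{7} + \frac{3}{10}}{9} = \left(- \frac{1}{9}\right) \left(- \frac{29}{70}\right) = \frac{29}{630}$)
$I^{2}{\left(28,14 \right)} = \left(\frac{29}{630}\right)^{2} = \frac{841}{396900}$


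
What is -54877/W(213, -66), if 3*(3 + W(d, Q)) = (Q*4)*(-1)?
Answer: -54877/85 ≈ -645.61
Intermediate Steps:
W(d, Q) = -3 - 4*Q/3 (W(d, Q) = -3 + ((Q*4)*(-1))/3 = -3 + ((4*Q)*(-1))/3 = -3 + (-4*Q)/3 = -3 - 4*Q/3)
-54877/W(213, -66) = -54877/(-3 - 4/3*(-66)) = -54877/(-3 + 88) = -54877/85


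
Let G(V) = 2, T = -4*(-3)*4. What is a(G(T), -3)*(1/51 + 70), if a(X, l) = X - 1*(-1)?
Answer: 3571/17 ≈ 210.06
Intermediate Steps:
T = 48 (T = 12*4 = 48)
a(X, l) = 1 + X (a(X, l) = X + 1 = 1 + X)
a(G(T), -3)*(1/51 + 70) = (1 + 2)*(1/51 + 70) = 3*(1/51 + 70) = 3*(3571/51) = 3571/17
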